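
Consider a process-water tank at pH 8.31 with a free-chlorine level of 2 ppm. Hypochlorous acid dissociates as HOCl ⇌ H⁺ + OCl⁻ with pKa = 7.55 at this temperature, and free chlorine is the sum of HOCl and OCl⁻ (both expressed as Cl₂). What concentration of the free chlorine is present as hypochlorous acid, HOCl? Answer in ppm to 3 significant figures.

0.296 ppm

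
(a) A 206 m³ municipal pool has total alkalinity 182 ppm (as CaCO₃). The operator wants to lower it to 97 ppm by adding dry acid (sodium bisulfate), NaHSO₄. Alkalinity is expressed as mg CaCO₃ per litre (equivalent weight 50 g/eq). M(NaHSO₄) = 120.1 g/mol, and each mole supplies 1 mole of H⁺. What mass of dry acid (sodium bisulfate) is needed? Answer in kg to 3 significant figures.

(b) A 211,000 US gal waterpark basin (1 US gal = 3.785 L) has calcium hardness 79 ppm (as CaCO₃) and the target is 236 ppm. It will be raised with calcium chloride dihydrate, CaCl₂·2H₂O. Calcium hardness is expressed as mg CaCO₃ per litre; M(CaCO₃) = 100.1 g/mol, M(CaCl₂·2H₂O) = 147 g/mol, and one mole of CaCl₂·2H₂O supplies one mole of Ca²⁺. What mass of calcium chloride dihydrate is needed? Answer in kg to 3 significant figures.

(a) 42.1 kg; (b) 184 kg

(a) Volume: 206 m³ = 206,000 L.
(a) Alkalinity to neutralize: (182 − 97) = 85 mg/L as CaCO₃ × 206,000 L = 17,510 g as CaCO₃.
(a) Equivalents of H⁺ required: 17,510 ÷ 50 g/eq = 350.2 eq = 350.2 mol NaHSO₄.
(a) Mass of NaHSO₄: 350.2 × 120.1 = 42,060 g.

(b) Volume: 211,000 US gal × 3.785 L/gal = 798,635 L.
(b) Hardness to add: (236 − 79) = 157 mg/L as CaCO₃ × 798,635 L = 125,400 g as CaCO₃.
(b) Moles of Ca²⁺ (1 mol Ca²⁺ ≡ 1 mol CaCO₃): 125,400 / 100.1 g/mol = 1253 mol.
(b) Mass of CaCl₂·2H₂O: 1253 × 147 = 184,100 g.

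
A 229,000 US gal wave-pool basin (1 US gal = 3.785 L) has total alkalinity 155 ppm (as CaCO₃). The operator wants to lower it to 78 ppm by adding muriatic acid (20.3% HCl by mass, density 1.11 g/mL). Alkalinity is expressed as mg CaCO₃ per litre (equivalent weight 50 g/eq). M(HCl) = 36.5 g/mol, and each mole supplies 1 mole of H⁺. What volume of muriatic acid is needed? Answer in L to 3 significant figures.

216 L

Volume: 229,000 US gal × 3.785 L/gal = 866,765 L.
Alkalinity to neutralize: (155 − 78) = 77 mg/L as CaCO₃ × 866,765 L = 66,740 g as CaCO₃.
Equivalents of H⁺ required: 66,740 ÷ 50 g/eq = 1335 eq = 1335 mol HCl.
Mass of HCl: 1335 × 36.5 = 48,720 g.
Mass of 20.3% solution: 48,720 / 0.203 = 240,000 g.
Volume: 240,000 g ÷ 1.11 g/mL = 216,200 mL.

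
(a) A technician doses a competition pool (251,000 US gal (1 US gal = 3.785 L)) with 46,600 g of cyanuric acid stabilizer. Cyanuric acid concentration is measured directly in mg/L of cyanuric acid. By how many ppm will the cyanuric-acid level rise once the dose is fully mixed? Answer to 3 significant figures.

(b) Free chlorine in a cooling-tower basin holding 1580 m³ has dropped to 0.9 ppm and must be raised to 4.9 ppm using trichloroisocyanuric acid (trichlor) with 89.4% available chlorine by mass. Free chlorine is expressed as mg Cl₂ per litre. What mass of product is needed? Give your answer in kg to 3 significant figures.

(a) 49.1 ppm; (b) 7.07 kg

(a) Volume: 251,000 US gal × 3.785 L/gal = 950,035 L.
(a) Rise: 46,600 g / 950,035 L × 1000 = 49.05 mg/L.

(b) Volume: 1580 m³ = 1,580,000 L.
(b) Chlorine deficit: 4.9 − 0.9 = 4 ppm = 4 mg/L as Cl₂.
(b) Cl₂ equivalent needed: 4 mg/L × 1,580,000 L = 6,320,000 mg = 6320 g.
(b) Product at 89.4% available chlorine: 6320 / 0.894 = 7069 g.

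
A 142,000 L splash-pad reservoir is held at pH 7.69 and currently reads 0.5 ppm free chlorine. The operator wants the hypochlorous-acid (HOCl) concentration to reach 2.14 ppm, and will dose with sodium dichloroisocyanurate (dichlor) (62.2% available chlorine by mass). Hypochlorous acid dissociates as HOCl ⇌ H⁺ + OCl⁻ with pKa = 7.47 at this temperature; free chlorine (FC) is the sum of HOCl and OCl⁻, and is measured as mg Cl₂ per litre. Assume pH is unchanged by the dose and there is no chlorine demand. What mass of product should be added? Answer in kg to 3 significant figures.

[OCl⁻]/[HOCl] = 10^(pH − pKa) = 10^(7.69 − 7.47) = 1.66; fraction as HOCl = 1/(1 + 1.66) = 0.376.
Free chlorine required for 2.14 ppm HOCl: 2.14 / 0.376 = 5.692 ppm.
FC to add: 5.692 − 0.5 = 5.192 mg/L as Cl₂.
Cl₂ equivalent: 5.192 mg/L × 142,000 L = 737.2 g.
Product at 62.2% available Cl: 737.2 / 0.622 = 1185 g.

1.19 kg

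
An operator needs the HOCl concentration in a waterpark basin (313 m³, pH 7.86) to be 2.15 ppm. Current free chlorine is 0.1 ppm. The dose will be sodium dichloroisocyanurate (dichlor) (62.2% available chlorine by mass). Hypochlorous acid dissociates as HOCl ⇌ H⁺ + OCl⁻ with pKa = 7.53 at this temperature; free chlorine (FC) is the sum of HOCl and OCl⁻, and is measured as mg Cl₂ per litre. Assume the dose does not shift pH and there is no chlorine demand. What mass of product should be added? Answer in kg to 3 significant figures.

Volume: 313 m³ = 313,000 L.
[OCl⁻]/[HOCl] = 10^(pH − pKa) = 10^(7.86 − 7.53) = 2.138; fraction as HOCl = 1/(1 + 2.138) = 0.3187.
Free chlorine required for 2.15 ppm HOCl: 2.15 / 0.3187 = 6.747 ppm.
FC to add: 6.747 − 0.1 = 6.647 mg/L as Cl₂.
Cl₂ equivalent: 6.647 mg/L × 313,000 L = 2080 g.
Product at 62.2% available Cl: 2080 / 0.622 = 3345 g.

3.34 kg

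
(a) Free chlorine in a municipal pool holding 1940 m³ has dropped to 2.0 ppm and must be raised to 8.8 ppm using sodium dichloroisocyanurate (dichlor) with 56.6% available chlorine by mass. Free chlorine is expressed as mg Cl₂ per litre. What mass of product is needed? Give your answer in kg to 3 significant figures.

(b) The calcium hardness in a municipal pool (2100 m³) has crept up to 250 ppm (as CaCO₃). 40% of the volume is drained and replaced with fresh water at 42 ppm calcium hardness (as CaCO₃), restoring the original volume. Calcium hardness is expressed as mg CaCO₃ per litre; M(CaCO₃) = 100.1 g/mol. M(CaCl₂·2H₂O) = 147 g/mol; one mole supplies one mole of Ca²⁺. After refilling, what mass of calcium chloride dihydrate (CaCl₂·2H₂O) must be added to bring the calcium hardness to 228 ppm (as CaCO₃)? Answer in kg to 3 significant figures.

(a) 23.3 kg; (b) 189 kg

(a) Volume: 1940 m³ = 1,940,000 L.
(a) Chlorine deficit: 8.8 − 2.0 = 6.8 ppm = 6.8 mg/L as Cl₂.
(a) Cl₂ equivalent needed: 6.8 mg/L × 1,940,000 L = 13,190,000 mg = 13,190 g.
(a) Product at 56.6% available chlorine: 13,190 / 0.566 = 23,310 g.

(b) Volume: 2100 m³ = 2,100,000 L.
(b) After draining 40% and refilling: 250 × 0.60 + 42 × 0.40 = 166.8 ppm.
(b) Deficit to target: 228 − 166.8 = 61.2 mg/L.
(b) As CaCO₃: 61.2 mg/L × 2,100,000 L = 128,500 g; ÷ 100.1 = 1284 mol Ca²⁺.
(b) Mass: 1284 × 147 = 188,700 g.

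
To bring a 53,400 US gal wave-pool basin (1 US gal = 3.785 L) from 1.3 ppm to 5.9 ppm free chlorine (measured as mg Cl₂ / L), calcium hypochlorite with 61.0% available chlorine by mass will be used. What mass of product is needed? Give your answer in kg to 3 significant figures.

1.52 kg

Volume: 53,400 US gal × 3.785 L/gal = 202,119 L.
Chlorine deficit: 5.9 − 1.3 = 4.6 ppm = 4.6 mg/L as Cl₂.
Cl₂ equivalent needed: 4.6 mg/L × 202,119 L = 929,700 mg = 929.7 g.
Product at 61.0% available chlorine: 929.7 / 0.61 = 1524 g.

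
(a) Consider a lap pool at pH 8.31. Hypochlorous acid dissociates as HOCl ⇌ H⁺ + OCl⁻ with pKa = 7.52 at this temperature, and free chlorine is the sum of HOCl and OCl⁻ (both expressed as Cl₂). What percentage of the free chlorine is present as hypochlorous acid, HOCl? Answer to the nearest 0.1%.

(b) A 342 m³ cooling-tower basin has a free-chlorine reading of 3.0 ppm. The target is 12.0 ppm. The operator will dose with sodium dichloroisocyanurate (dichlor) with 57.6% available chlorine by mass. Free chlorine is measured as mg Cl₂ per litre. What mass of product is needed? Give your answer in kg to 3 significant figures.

(a) 14.0%; (b) 5.34 kg

(a) [OCl⁻]/[HOCl] = 10^(pH − pKa) = 10^(8.31 − 7.52) = 10^0.79 = 6.166.
(a) Fraction as HOCl = 1 / (1 + 6.166) = 0.1395.

(b) Volume: 342 m³ = 342,000 L.
(b) Chlorine deficit: 12.0 − 3.0 = 9 ppm = 9 mg/L as Cl₂.
(b) Cl₂ equivalent needed: 9 mg/L × 342,000 L = 3,078,000 mg = 3078 g.
(b) Product at 57.6% available chlorine: 3078 / 0.576 = 5344 g.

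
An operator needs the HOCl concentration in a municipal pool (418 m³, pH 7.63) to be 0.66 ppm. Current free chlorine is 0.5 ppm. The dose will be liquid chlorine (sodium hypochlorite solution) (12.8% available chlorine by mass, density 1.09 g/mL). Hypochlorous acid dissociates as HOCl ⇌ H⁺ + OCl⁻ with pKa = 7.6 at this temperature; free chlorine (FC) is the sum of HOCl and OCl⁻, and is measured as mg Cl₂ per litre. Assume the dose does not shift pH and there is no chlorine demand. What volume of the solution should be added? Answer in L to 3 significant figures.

2.60 L

Volume: 418 m³ = 418,000 L.
[OCl⁻]/[HOCl] = 10^(pH − pKa) = 10^(7.63 − 7.6) = 1.072; fraction as HOCl = 1/(1 + 1.072) = 0.4827.
Free chlorine required for 0.66 ppm HOCl: 0.66 / 0.4827 = 1.367 ppm.
FC to add: 1.367 − 0.5 = 0.8672 mg/L as Cl₂.
Cl₂ equivalent: 0.8672 mg/L × 418,000 L = 362.5 g.
Product at 12.8% available Cl: 362.5 / 0.128 = 2832 g.
Volume: 2832 g ÷ 1.09 g/mL = 2598 mL.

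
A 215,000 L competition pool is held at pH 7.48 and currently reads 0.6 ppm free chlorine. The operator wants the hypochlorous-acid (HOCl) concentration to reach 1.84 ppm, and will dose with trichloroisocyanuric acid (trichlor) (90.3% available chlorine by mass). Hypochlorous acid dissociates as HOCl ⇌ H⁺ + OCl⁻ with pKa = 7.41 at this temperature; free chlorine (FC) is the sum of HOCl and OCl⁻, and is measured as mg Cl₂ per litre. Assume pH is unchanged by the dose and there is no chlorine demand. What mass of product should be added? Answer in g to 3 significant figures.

810 g

[OCl⁻]/[HOCl] = 10^(pH − pKa) = 10^(7.48 − 7.41) = 1.175; fraction as HOCl = 1/(1 + 1.175) = 0.4598.
Free chlorine required for 1.84 ppm HOCl: 1.84 / 0.4598 = 4.002 ppm.
FC to add: 4.002 − 0.6 = 3.402 mg/L as Cl₂.
Cl₂ equivalent: 3.402 mg/L × 215,000 L = 731.4 g.
Product at 90.3% available Cl: 731.4 / 0.903 = 810 g.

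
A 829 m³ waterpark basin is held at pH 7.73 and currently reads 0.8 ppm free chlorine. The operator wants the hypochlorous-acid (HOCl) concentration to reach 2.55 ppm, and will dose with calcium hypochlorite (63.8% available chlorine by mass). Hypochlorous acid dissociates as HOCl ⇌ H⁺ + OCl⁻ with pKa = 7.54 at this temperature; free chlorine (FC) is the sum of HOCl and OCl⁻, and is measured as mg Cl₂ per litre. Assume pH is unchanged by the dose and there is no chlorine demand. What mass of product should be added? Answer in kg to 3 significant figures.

Volume: 829 m³ = 829,000 L.
[OCl⁻]/[HOCl] = 10^(pH − pKa) = 10^(7.73 − 7.54) = 1.549; fraction as HOCl = 1/(1 + 1.549) = 0.3923.
Free chlorine required for 2.55 ppm HOCl: 2.55 / 0.3923 = 6.499 ppm.
FC to add: 6.499 − 0.8 = 5.699 mg/L as Cl₂.
Cl₂ equivalent: 5.699 mg/L × 829,000 L = 4725 g.
Product at 63.8% available Cl: 4725 / 0.638 = 7406 g.

7.41 kg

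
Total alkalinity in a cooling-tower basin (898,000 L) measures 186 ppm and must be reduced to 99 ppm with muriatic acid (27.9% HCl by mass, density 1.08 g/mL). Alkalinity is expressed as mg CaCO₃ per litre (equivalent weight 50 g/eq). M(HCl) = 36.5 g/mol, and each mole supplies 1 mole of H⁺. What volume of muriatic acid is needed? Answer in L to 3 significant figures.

189 L

Alkalinity to neutralize: (186 − 99) = 87 mg/L as CaCO₃ × 898,000 L = 78,130 g as CaCO₃.
Equivalents of H⁺ required: 78,130 ÷ 50 g/eq = 1563 eq = 1563 mol HCl.
Mass of HCl: 1563 × 36.5 = 57,030 g.
Mass of 27.9% solution: 57,030 / 0.279 = 204,400 g.
Volume: 204,400 g ÷ 1.08 g/mL = 189,300 mL.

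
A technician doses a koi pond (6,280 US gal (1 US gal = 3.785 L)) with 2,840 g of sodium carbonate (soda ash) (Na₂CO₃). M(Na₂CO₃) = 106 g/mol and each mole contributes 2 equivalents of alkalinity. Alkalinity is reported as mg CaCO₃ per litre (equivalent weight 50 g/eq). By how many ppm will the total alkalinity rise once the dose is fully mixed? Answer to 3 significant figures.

113 ppm

Volume: 6,280 US gal × 3.785 L/gal = 23,770 L.
Moles of Na₂CO₃: 2,840 g ÷ 106 g/mol = 26.79 mol → 53.58 eq of alkalinity.
As CaCO₃: 53.58 eq × 50 g/eq = 2679 g.
Rise: 2679 g / 23,770 L × 1000 = 112.7 mg/L.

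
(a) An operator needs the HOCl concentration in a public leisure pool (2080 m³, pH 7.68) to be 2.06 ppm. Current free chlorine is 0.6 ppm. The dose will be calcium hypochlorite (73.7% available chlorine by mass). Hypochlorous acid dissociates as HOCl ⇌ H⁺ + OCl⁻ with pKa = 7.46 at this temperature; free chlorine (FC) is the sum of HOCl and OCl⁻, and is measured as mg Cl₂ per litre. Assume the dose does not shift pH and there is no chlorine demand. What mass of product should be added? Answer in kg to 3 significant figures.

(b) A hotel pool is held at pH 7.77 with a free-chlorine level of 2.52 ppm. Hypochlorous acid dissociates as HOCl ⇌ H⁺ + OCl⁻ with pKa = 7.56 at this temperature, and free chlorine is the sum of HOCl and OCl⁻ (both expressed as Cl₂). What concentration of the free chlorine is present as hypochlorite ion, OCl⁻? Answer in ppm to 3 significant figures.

(a) 13.8 kg; (b) 1.56 ppm

(a) Volume: 2080 m³ = 2,080,000 L.
(a) [OCl⁻]/[HOCl] = 10^(pH − pKa) = 10^(7.68 − 7.46) = 1.66; fraction as HOCl = 1/(1 + 1.66) = 0.376.
(a) Free chlorine required for 2.06 ppm HOCl: 2.06 / 0.376 = 5.479 ppm.
(a) FC to add: 5.479 − 0.6 = 4.879 mg/L as Cl₂.
(a) Cl₂ equivalent: 4.879 mg/L × 2,080,000 L = 10,150 g.
(a) Product at 73.7% available Cl: 10,150 / 0.737 = 13,770 g.

(b) [OCl⁻]/[HOCl] = 10^(pH − pKa) = 10^(7.77 − 7.56) = 10^0.21 = 1.622.
(b) Fraction as HOCl = 1 / (1 + 1.622) = 0.3814.
(b) OCl⁻ = (1 − 0.3814) × 2.52 ppm = 1.559 ppm.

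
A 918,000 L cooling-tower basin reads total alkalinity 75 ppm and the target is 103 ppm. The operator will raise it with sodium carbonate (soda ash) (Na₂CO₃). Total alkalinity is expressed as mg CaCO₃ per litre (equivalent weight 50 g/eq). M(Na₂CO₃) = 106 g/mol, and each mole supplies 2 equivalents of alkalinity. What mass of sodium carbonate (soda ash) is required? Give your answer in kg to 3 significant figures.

27.2 kg

Alkalinity to add: (103 − 75) = 28 mg/L as CaCO₃ × 918,000 L = 25,700 g as CaCO₃.
Equivalents: 25,700 g ÷ 50 g/eq = 514.1 eq.
Each mole of Na₂CO₃ supplies 2 eq, so 514.1 / 2 = 257 mol.
Mass: 257 mol × 106 g/mol = 27,250 g.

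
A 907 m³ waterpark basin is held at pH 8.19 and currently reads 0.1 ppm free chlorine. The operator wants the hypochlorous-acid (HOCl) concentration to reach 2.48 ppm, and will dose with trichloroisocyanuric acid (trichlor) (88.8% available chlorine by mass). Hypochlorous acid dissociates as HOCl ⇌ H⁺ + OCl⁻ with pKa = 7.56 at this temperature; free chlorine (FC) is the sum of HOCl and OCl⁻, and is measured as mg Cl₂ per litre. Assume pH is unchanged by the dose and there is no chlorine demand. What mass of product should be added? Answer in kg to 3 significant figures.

Volume: 907 m³ = 907,000 L.
[OCl⁻]/[HOCl] = 10^(pH − pKa) = 10^(8.19 − 7.56) = 4.266; fraction as HOCl = 1/(1 + 4.266) = 0.1899.
Free chlorine required for 2.48 ppm HOCl: 2.48 / 0.1899 = 13.06 ppm.
FC to add: 13.06 − 0.1 = 12.96 mg/L as Cl₂.
Cl₂ equivalent: 12.96 mg/L × 907,000 L = 11,750 g.
Product at 88.8% available Cl: 11,750 / 0.888 = 13,240 g.

13.2 kg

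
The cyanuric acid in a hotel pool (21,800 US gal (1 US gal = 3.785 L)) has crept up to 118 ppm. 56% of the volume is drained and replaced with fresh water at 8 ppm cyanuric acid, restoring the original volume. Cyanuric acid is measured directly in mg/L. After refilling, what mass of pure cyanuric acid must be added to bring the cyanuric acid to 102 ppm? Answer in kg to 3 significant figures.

Volume: 21,800 US gal × 3.785 L/gal = 82,513 L.
After draining 56% and refilling: 118 × 0.44 + 8 × 0.56 = 56.4 ppm.
Deficit to target: 102 − 56.4 = 45.6 mg/L.
Mass: 45.6 mg/L × 82,513 L = 3763 g cyanuric acid.

3.76 kg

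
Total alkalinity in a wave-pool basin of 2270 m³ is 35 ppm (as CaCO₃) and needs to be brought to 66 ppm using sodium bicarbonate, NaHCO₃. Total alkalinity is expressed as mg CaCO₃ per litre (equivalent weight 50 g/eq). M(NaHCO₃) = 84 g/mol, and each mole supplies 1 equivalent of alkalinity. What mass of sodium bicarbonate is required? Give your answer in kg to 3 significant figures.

Volume: 2270 m³ = 2,270,000 L.
Alkalinity to add: (66 − 35) = 31 mg/L as CaCO₃ × 2,270,000 L = 70,370 g as CaCO₃.
Equivalents: 70,370 g ÷ 50 g/eq = 1407 eq.
NaHCO₃ supplies 1 eq per mole → 1407 mol.
Mass: 1407 mol × 84 g/mol = 118,200 g.

118 kg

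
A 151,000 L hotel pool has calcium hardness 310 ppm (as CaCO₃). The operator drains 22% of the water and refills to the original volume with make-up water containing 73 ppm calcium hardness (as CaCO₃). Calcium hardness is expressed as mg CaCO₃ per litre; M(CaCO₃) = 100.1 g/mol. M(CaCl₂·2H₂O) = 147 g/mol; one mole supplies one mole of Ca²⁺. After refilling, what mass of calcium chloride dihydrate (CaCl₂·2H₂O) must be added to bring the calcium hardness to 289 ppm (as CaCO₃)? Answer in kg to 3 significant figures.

6.91 kg

After draining 22% and refilling: 310 × 0.78 + 73 × 0.22 = 257.86 ppm.
Deficit to target: 289 − 257.86 = 31.14 mg/L.
As CaCO₃: 31.14 mg/L × 151,000 L = 4702 g; ÷ 100.1 = 46.97 mol Ca²⁺.
Mass: 46.97 × 147 = 6905 g.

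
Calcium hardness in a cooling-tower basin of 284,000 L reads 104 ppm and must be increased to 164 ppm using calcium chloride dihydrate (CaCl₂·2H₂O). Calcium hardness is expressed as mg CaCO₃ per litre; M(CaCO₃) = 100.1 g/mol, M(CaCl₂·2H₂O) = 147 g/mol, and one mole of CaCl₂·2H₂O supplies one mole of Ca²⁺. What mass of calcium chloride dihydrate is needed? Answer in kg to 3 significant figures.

Hardness to add: (164 − 104) = 60 mg/L as CaCO₃ × 284,000 L = 17,040 g as CaCO₃.
Moles of Ca²⁺ (1 mol Ca²⁺ ≡ 1 mol CaCO₃): 17,040 / 100.1 g/mol = 170.2 mol.
Mass of CaCl₂·2H₂O: 170.2 × 147 = 25,020 g.

25.0 kg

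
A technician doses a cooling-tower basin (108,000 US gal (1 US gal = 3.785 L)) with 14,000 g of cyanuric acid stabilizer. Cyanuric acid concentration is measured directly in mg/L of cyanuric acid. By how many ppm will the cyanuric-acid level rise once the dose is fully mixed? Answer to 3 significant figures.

34.2 ppm

Volume: 108,000 US gal × 3.785 L/gal = 408,780 L.
Rise: 14,000 g / 408,780 L × 1000 = 34.25 mg/L.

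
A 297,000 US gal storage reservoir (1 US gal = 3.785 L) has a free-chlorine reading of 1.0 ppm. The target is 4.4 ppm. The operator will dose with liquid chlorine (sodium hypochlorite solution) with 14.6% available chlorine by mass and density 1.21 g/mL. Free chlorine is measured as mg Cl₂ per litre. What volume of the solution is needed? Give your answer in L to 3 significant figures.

Volume: 297,000 US gal × 3.785 L/gal = 1,124,145 L.
Chlorine deficit: 4.4 − 1.0 = 3.4 ppm = 3.4 mg/L as Cl₂.
Cl₂ equivalent needed: 3.4 mg/L × 1,124,145 L = 3,822,000 mg = 3822 g.
Product at 14.6% available chlorine: 3822 / 0.146 = 26,180 g.
Volume at density 1.21 g/mL: 26,180 g ÷ 1.21 g/mL = 21,640 mL.

21.6 L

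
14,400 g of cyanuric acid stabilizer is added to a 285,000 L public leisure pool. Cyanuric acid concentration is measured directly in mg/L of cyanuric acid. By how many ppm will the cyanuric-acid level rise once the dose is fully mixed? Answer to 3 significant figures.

Rise: 14,400 g / 285,000 L × 1000 = 50.53 mg/L.

50.5 ppm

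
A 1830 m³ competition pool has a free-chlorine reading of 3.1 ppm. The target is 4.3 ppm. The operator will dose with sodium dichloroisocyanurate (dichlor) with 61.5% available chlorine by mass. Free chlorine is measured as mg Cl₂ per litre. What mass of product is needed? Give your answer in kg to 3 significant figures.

3.57 kg

Volume: 1830 m³ = 1,830,000 L.
Chlorine deficit: 4.3 − 3.1 = 1.2 ppm = 1.2 mg/L as Cl₂.
Cl₂ equivalent needed: 1.2 mg/L × 1,830,000 L = 2,196,000 mg = 2196 g.
Product at 61.5% available chlorine: 2196 / 0.615 = 3571 g.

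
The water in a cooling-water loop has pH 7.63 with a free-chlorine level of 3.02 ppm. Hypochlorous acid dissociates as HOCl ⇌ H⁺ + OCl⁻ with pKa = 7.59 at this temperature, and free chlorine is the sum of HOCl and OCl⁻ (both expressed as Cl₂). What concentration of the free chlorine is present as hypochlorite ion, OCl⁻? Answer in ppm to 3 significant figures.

1.58 ppm

[OCl⁻]/[HOCl] = 10^(pH − pKa) = 10^(7.63 − 7.59) = 10^0.04 = 1.096.
Fraction as HOCl = 1 / (1 + 1.096) = 0.477.
OCl⁻ = (1 − 0.477) × 3.02 ppm = 1.579 ppm.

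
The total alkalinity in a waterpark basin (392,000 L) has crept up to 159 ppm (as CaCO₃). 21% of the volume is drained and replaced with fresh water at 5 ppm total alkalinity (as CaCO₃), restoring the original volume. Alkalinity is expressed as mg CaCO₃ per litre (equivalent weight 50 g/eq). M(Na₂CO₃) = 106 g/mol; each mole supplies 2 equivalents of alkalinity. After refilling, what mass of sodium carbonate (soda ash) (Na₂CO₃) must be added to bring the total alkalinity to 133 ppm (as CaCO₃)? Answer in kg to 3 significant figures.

After draining 21% and refilling: 159 × 0.79 + 5 × 0.21 = 126.66 ppm.
Deficit to target: 133 − 126.66 = 6.34 mg/L.
As CaCO₃: 6.34 mg/L × 392,000 L = 2485 g; ÷ 50 g/eq ÷ 2 = 24.85 mol Na₂CO₃.
Mass: 24.85 × 106 = 2634 g.

2.63 kg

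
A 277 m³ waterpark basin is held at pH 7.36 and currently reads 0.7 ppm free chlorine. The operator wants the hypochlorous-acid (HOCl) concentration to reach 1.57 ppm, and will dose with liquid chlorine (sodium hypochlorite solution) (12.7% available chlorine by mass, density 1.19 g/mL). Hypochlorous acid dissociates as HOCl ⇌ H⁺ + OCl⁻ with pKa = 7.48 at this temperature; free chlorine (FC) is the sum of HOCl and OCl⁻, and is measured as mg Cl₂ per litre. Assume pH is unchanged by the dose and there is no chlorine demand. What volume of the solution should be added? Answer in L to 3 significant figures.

3.78 L

Volume: 277 m³ = 277,000 L.
[OCl⁻]/[HOCl] = 10^(pH − pKa) = 10^(7.36 − 7.48) = 0.7586; fraction as HOCl = 1/(1 + 0.7586) = 0.5686.
Free chlorine required for 1.57 ppm HOCl: 1.57 / 0.5686 = 2.761 ppm.
FC to add: 2.761 − 0.7 = 2.061 mg/L as Cl₂.
Cl₂ equivalent: 2.061 mg/L × 277,000 L = 570.9 g.
Product at 12.7% available Cl: 570.9 / 0.127 = 4495 g.
Volume: 4495 g ÷ 1.19 g/mL = 3777 mL.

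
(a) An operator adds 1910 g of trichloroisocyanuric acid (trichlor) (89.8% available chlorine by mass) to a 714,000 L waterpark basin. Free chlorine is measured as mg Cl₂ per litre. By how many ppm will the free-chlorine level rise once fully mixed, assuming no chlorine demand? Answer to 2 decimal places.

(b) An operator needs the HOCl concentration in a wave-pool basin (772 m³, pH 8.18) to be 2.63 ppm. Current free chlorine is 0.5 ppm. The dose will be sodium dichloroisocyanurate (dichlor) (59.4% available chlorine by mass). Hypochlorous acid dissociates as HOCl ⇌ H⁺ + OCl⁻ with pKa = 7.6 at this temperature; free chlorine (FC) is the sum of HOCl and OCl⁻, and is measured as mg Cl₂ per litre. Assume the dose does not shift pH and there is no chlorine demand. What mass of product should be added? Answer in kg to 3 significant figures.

(a) 2.40 ppm; (b) 15.8 kg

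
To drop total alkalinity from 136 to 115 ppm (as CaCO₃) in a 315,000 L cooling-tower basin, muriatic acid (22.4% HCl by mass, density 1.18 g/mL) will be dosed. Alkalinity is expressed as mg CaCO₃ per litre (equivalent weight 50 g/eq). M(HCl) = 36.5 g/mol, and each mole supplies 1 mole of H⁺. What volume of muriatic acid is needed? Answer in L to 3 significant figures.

18.3 L

Alkalinity to neutralize: (136 − 115) = 21 mg/L as CaCO₃ × 315,000 L = 6615 g as CaCO₃.
Equivalents of H⁺ required: 6615 ÷ 50 g/eq = 132.3 eq = 132.3 mol HCl.
Mass of HCl: 132.3 × 36.5 = 4829 g.
Mass of 22.4% solution: 4829 / 0.224 = 21,560 g.
Volume: 21,560 g ÷ 1.18 g/mL = 18,270 mL.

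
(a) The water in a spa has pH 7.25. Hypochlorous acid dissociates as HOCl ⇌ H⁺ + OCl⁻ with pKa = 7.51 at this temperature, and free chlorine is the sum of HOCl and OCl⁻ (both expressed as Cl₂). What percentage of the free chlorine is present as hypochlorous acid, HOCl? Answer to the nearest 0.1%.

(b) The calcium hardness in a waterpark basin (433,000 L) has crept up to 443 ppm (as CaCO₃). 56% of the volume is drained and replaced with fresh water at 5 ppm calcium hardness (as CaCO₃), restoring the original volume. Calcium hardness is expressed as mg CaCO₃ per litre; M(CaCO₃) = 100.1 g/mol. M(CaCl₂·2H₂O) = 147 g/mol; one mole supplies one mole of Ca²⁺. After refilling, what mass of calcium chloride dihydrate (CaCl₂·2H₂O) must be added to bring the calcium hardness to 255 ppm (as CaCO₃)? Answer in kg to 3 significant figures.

(a) [OCl⁻]/[HOCl] = 10^(pH − pKa) = 10^(7.25 − 7.51) = 10^-0.26 = 0.5495.
(a) Fraction as HOCl = 1 / (1 + 0.5495) = 0.6454.

(b) After draining 56% and refilling: 443 × 0.44 + 5 × 0.56 = 197.72 ppm.
(b) Deficit to target: 255 − 197.72 = 57.28 mg/L.
(b) As CaCO₃: 57.28 mg/L × 433,000 L = 24,800 g; ÷ 100.1 = 247.8 mol Ca²⁺.
(b) Mass: 247.8 × 147 = 36,420 g.

(a) 64.5%; (b) 36.4 kg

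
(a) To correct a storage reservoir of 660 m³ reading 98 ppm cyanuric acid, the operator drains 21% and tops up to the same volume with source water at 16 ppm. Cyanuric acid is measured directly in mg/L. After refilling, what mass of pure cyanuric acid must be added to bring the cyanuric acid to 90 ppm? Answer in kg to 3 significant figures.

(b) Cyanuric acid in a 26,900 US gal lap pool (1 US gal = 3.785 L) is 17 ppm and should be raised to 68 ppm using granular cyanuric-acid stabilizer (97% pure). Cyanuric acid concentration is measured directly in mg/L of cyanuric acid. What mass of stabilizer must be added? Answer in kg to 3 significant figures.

(a) 6.09 kg; (b) 5.35 kg

(a) Volume: 660 m³ = 660,000 L.
(a) After draining 21% and refilling: 98 × 0.79 + 16 × 0.21 = 80.78 ppm.
(a) Deficit to target: 90 − 80.78 = 9.22 mg/L.
(a) Mass: 9.22 mg/L × 660,000 L = 6085 g cyanuric acid.

(b) Volume: 26,900 US gal × 3.785 L/gal = 101,816 L.
(b) CYA to add: (68 − 17) = 51 mg/L × 101,816 L = 5193 g cyanuric acid.
(b) At 97% purity: 5193 / 0.97 = 5353 g product.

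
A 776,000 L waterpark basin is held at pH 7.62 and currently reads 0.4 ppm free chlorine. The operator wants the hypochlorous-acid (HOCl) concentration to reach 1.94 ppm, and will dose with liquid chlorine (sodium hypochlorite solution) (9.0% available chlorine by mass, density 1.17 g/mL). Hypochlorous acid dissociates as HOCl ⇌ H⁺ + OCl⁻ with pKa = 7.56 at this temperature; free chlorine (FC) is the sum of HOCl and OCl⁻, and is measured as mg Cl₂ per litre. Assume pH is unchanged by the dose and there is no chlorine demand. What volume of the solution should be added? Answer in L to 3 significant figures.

[OCl⁻]/[HOCl] = 10^(pH − pKa) = 10^(7.62 − 7.56) = 1.148; fraction as HOCl = 1/(1 + 1.148) = 0.4655.
Free chlorine required for 1.94 ppm HOCl: 1.94 / 0.4655 = 4.167 ppm.
FC to add: 4.167 − 0.4 = 3.767 mg/L as Cl₂.
Cl₂ equivalent: 3.767 mg/L × 776,000 L = 2924 g.
Product at 9.0% available Cl: 2924 / 0.09 = 32,480 g.
Volume: 32,480 g ÷ 1.17 g/mL = 27,760 mL.

27.8 L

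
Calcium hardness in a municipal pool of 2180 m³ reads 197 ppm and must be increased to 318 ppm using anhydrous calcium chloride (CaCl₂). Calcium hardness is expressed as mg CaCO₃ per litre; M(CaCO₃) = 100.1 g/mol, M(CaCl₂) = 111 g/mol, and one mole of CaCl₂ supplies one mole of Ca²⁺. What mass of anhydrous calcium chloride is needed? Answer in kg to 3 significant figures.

293 kg

Volume: 2180 m³ = 2,180,000 L.
Hardness to add: (318 − 197) = 121 mg/L as CaCO₃ × 2,180,000 L = 263,800 g as CaCO₃.
Moles of Ca²⁺ (1 mol Ca²⁺ ≡ 1 mol CaCO₃): 263,800 / 100.1 g/mol = 2635 mol.
Mass of CaCl₂: 2635 × 111 = 292,500 g.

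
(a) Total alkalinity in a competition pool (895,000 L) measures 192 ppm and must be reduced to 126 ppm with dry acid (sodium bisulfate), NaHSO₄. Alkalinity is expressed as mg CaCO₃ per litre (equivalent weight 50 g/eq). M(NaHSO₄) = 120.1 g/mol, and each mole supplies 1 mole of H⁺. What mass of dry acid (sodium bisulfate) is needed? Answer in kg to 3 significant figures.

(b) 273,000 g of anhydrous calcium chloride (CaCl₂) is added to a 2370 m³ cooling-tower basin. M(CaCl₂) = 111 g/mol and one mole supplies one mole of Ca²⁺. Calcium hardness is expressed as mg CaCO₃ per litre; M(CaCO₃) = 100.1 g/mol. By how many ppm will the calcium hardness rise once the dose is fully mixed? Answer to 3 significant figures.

(a) 142 kg; (b) 104 ppm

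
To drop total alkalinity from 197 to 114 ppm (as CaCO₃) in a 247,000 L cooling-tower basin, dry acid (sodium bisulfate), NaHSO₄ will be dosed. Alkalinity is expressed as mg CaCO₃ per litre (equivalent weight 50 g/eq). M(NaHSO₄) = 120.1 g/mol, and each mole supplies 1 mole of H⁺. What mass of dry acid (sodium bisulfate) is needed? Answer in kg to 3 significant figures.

49.2 kg

Alkalinity to neutralize: (197 − 114) = 83 mg/L as CaCO₃ × 247,000 L = 20,500 g as CaCO₃.
Equivalents of H⁺ required: 20,500 ÷ 50 g/eq = 410 eq = 410 mol NaHSO₄.
Mass of NaHSO₄: 410 × 120.1 = 49,240 g.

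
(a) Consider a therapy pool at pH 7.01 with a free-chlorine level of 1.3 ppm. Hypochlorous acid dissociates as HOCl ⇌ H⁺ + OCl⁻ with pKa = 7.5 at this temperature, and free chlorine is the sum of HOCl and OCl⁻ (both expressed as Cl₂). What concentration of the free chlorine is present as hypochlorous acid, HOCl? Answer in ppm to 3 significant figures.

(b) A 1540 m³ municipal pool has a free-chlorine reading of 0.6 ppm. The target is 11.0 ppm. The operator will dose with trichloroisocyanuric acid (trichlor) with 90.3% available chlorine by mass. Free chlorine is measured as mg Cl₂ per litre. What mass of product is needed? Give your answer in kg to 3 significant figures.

(a) [OCl⁻]/[HOCl] = 10^(pH − pKa) = 10^(7.01 − 7.5) = 10^-0.49 = 0.3236.
(a) Fraction as HOCl = 1 / (1 + 0.3236) = 0.7555.
(a) HOCl = 0.7555 × 1.3 ppm = 0.9822 ppm.

(b) Volume: 1540 m³ = 1,540,000 L.
(b) Chlorine deficit: 11.0 − 0.6 = 10.4 ppm = 10.4 mg/L as Cl₂.
(b) Cl₂ equivalent needed: 10.4 mg/L × 1,540,000 L = 16,020,000 mg = 16,020 g.
(b) Product at 90.3% available chlorine: 16,020 / 0.903 = 17,740 g.

(a) 0.982 ppm; (b) 17.7 kg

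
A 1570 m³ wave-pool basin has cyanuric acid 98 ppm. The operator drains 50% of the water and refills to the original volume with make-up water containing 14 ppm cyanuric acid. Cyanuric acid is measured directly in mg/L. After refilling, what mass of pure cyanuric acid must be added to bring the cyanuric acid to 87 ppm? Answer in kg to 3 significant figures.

48.7 kg

Volume: 1570 m³ = 1,570,000 L.
After draining 50% and refilling: 98 × 0.50 + 14 × 0.50 = 56 ppm.
Deficit to target: 87 − 56 = 31 mg/L.
Mass: 31 mg/L × 1,570,000 L = 48,670 g cyanuric acid.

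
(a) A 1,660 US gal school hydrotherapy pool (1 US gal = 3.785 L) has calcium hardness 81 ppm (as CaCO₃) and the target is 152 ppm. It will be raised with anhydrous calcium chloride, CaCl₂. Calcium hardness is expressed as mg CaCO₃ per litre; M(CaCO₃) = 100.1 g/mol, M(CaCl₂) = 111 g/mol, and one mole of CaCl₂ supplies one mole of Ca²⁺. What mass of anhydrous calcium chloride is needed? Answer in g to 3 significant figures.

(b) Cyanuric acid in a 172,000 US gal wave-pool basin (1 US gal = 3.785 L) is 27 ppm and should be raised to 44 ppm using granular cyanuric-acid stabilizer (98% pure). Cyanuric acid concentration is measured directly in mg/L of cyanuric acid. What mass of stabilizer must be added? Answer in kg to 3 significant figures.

(a) Volume: 1,660 US gal × 3.785 L/gal = 6,283 L.
(a) Hardness to add: (152 − 81) = 71 mg/L as CaCO₃ × 6,283 L = 446.1 g as CaCO₃.
(a) Moles of Ca²⁺ (1 mol Ca²⁺ ≡ 1 mol CaCO₃): 446.1 / 100.1 g/mol = 4.457 mol.
(a) Mass of CaCl₂: 4.457 × 111 = 494.7 g.

(b) Volume: 172,000 US gal × 3.785 L/gal = 651,020 L.
(b) CYA to add: (44 − 27) = 17 mg/L × 651,020 L = 11,070 g cyanuric acid.
(b) At 98% purity: 11,070 / 0.98 = 11,290 g product.

(a) 495 g; (b) 11.3 kg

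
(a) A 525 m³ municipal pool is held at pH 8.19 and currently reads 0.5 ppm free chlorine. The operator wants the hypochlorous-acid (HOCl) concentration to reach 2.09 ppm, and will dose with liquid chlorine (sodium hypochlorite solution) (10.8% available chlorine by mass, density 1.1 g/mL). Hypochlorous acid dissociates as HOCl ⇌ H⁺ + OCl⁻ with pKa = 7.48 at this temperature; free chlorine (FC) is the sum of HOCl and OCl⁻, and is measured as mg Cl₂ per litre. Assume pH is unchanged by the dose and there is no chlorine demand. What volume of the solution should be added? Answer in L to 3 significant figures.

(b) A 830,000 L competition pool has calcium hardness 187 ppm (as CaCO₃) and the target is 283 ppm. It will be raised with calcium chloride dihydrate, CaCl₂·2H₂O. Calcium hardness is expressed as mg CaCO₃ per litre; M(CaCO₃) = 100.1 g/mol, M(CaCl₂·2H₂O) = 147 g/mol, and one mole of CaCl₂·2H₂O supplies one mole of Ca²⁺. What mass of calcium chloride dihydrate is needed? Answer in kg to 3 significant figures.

(a) Volume: 525 m³ = 525,000 L.
(a) [OCl⁻]/[HOCl] = 10^(pH − pKa) = 10^(8.19 − 7.48) = 5.129; fraction as HOCl = 1/(1 + 5.129) = 0.1632.
(a) Free chlorine required for 2.09 ppm HOCl: 2.09 / 0.1632 = 12.81 ppm.
(a) FC to add: 12.81 − 0.5 = 12.31 mg/L as Cl₂.
(a) Cl₂ equivalent: 12.31 mg/L × 525,000 L = 6462 g.
(a) Product at 10.8% available Cl: 6462 / 0.108 = 59,830 g.
(a) Volume: 59,830 g ÷ 1.1 g/mL = 54,390 mL.

(b) Hardness to add: (283 − 187) = 96 mg/L as CaCO₃ × 830,000 L = 79,680 g as CaCO₃.
(b) Moles of Ca²⁺ (1 mol Ca²⁺ ≡ 1 mol CaCO₃): 79,680 / 100.1 g/mol = 796 mol.
(b) Mass of CaCl₂·2H₂O: 796 × 147 = 117,000 g.

(a) 54.4 L; (b) 117 kg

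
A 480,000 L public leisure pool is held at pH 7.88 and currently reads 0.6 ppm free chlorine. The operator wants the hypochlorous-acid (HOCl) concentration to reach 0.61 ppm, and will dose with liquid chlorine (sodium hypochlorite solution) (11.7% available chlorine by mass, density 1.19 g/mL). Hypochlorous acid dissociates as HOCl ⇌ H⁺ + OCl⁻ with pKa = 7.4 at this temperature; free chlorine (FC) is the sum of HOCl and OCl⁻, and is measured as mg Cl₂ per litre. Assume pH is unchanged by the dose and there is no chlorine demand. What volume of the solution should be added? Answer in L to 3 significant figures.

[OCl⁻]/[HOCl] = 10^(pH − pKa) = 10^(7.88 − 7.4) = 3.02; fraction as HOCl = 1/(1 + 3.02) = 0.2488.
Free chlorine required for 0.61 ppm HOCl: 0.61 / 0.2488 = 2.452 ppm.
FC to add: 2.452 − 0.6 = 1.852 mg/L as Cl₂.
Cl₂ equivalent: 1.852 mg/L × 480,000 L = 889 g.
Product at 11.7% available Cl: 889 / 0.117 = 7599 g.
Volume: 7599 g ÷ 1.19 g/mL = 6385 mL.

6.39 L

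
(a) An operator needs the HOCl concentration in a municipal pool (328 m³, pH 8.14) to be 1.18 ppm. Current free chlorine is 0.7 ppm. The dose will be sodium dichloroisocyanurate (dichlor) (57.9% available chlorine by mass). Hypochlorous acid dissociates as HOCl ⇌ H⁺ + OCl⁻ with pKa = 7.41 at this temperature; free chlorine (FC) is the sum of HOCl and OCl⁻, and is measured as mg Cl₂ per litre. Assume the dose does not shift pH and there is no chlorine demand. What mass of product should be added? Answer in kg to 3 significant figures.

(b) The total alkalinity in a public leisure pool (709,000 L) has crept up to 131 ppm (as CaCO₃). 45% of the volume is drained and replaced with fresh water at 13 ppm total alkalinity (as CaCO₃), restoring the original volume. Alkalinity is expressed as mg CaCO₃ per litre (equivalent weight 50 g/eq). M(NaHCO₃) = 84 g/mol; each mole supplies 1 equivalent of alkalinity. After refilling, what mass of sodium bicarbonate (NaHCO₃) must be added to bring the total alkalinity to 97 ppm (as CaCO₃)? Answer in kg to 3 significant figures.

(a) Volume: 328 m³ = 328,000 L.
(a) [OCl⁻]/[HOCl] = 10^(pH − pKa) = 10^(8.14 − 7.41) = 5.37; fraction as HOCl = 1/(1 + 5.37) = 0.157.
(a) Free chlorine required for 1.18 ppm HOCl: 1.18 / 0.157 = 7.517 ppm.
(a) FC to add: 7.517 − 0.7 = 6.817 mg/L as Cl₂.
(a) Cl₂ equivalent: 6.817 mg/L × 328,000 L = 2236 g.
(a) Product at 57.9% available Cl: 2236 / 0.579 = 3862 g.

(b) After draining 45% and refilling: 131 × 0.55 + 13 × 0.45 = 77.9 ppm.
(b) Deficit to target: 97 − 77.9 = 19.1 mg/L.
(b) As CaCO₃: 19.1 mg/L × 709,000 L = 13,540 g; ÷ 50 g/eq ÷ 1 = 270.8 mol NaHCO₃.
(b) Mass: 270.8 × 84 = 22,750 g.

(a) 3.86 kg; (b) 22.8 kg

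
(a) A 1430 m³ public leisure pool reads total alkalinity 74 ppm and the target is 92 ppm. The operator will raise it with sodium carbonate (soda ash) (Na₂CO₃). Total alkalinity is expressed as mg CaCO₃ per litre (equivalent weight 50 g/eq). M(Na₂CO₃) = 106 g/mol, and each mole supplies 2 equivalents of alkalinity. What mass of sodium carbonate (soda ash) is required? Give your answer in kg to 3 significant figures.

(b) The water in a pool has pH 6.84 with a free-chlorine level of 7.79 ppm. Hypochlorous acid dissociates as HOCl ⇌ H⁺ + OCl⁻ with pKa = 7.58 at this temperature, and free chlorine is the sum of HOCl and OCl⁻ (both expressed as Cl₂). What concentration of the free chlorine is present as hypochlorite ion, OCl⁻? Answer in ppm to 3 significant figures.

(a) 27.3 kg; (b) 1.20 ppm

(a) Volume: 1430 m³ = 1,430,000 L.
(a) Alkalinity to add: (92 − 74) = 18 mg/L as CaCO₃ × 1,430,000 L = 25,740 g as CaCO₃.
(a) Equivalents: 25,740 g ÷ 50 g/eq = 514.8 eq.
(a) Each mole of Na₂CO₃ supplies 2 eq, so 514.8 / 2 = 257.4 mol.
(a) Mass: 257.4 mol × 106 g/mol = 27,280 g.

(b) [OCl⁻]/[HOCl] = 10^(pH − pKa) = 10^(6.84 − 7.58) = 10^-0.74 = 0.182.
(b) Fraction as HOCl = 1 / (1 + 0.182) = 0.846.
(b) OCl⁻ = (1 − 0.846) × 7.79 ppm = 1.199 ppm.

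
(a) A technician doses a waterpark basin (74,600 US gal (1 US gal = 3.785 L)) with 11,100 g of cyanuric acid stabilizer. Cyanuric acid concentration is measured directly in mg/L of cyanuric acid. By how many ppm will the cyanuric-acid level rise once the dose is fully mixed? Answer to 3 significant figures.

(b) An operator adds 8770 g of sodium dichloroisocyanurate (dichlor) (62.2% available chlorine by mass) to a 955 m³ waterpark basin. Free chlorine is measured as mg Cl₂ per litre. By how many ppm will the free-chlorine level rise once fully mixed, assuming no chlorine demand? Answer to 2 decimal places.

(a) 39.3 ppm; (b) 5.71 ppm

(a) Volume: 74,600 US gal × 3.785 L/gal = 282,361 L.
(a) Rise: 11,100 g / 282,361 L × 1000 = 39.31 mg/L.

(b) Volume: 955 m³ = 955,000 L.
(b) Available chlorine delivered: 8770 g × 0.622 = 5455 g as Cl₂.
(b) Concentration rise: 5455 g / 955,000 L = 5.712 mg/L = 5.71 ppm.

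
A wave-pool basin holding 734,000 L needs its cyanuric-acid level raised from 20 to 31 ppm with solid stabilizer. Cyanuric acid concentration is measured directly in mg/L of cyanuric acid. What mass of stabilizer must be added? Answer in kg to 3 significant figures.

CYA to add: (31 − 20) = 11 mg/L × 734,000 L = 8074 g cyanuric acid.

8.07 kg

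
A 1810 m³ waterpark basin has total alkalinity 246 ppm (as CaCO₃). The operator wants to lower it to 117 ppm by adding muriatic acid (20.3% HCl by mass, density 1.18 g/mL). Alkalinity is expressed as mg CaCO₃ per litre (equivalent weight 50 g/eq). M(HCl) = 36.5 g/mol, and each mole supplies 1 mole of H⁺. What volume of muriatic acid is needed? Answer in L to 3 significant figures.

Volume: 1810 m³ = 1,810,000 L.
Alkalinity to neutralize: (246 − 117) = 129 mg/L as CaCO₃ × 1,810,000 L = 233,500 g as CaCO₃.
Equivalents of H⁺ required: 233,500 ÷ 50 g/eq = 4670 eq = 4670 mol HCl.
Mass of HCl: 4670 × 36.5 = 170,400 g.
Mass of 20.3% solution: 170,400 / 0.203 = 839,600 g.
Volume: 839,600 g ÷ 1.18 g/mL = 711,600 mL.

712 L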